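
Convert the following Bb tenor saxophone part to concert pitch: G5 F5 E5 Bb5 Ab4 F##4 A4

F4 Eb4 D4 Ab4 Gb3 E#3 G3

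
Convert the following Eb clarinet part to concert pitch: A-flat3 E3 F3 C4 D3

Cb4 G3 Ab3 Eb4 F3

The Eb clarinet sounds a minor third above written, so transpose each written note up a minor third.
Ab3 to Cb4
E3 to G3
F3 to Ab3
C4 to Eb4
D3 to F3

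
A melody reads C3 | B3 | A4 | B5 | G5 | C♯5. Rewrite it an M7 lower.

C3: a seventh down reaches D, and 11 semitones makes it Db2.
B3 down a major seventh is C3.
A4 down a major seventh is Bb3.
B5 down a major seventh is C5.
A major seventh down from G5 gives Ab4.
C#5: a seventh down reaches D, and 11 semitones makes it D4.

Db2 C3 Bb3 C5 Ab4 D4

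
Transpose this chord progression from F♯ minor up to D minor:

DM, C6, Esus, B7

F♯ minor up to D minor is a minor sixth; each chord root moves by that interval while the quality stays the same.
DM: root D up a minor sixth → Bb, giving BbM.
C6: root C up a minor sixth → Ab, giving Ab6.
Esus: root E up a minor sixth → C, giving Csus.
B7: root B up a minor sixth → G, giving G7.

BbM Ab6 Csus G7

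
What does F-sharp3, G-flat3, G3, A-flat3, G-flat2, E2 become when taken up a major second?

A major second up from F#3 gives G#3.
A major second up from Gb3 gives Ab3.
A major second up from G3 gives A3.
Ab3 up a major second is Bb3.
A major second up from Gb2 gives Ab2.
E2: a second up reaches F, and 2 semitones makes it F#2.

G#3 Ab3 A3 Bb3 Ab2 F#2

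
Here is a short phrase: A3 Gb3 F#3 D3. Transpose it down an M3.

F3 Ebb3 D3 Bb2

A3 → F3
Gb3 → Ebb3
F#3 → D3
D3 → Bb2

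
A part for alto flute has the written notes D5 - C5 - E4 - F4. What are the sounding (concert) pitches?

A4 G4 B3 C4

Written C4 on the alto flute sounds as G3, a perfect fourth lower; apply that shift to every note.
D5 to A4
C5 to G4
E4 to B3
F4 to C4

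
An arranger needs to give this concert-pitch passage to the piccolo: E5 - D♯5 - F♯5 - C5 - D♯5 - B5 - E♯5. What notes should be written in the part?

E4 D#4 F#4 C4 D#4 B4 E#4

The piccolo sounds a perfect octave above written, so the written part must be a perfect octave below concert — transpose each note down.
E5 → E4
D#5 → D#4
F#5 → F#4
C5 → C4
D#5 → D#4
B5 → B4
E#5 → E#4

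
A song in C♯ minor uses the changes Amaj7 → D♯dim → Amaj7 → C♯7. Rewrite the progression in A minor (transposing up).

C♯ minor up to A minor is a minor sixth; each chord root moves by that interval while the quality stays the same.
Amaj7: root A up a minor sixth → F, giving Fmaj7.
D♯dim: root D♯ up a minor sixth → B, giving Bdim.
Amaj7: root A up a minor sixth → F, giving Fmaj7.
C♯7: root C♯ up a minor sixth → A, giving A7.

Fmaj7 Bdim Fmaj7 A7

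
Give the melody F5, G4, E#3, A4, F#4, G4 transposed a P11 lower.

F5 → C4
G4 → D3
E#3 → B#1
A4 → E3
F#4 → C#3
G4 → D3

C4 D3 B#1 E3 C#3 D3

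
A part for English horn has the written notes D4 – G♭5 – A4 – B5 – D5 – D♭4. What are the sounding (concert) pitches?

G3 Cb5 D4 E5 G4 Gb3

The English horn sounds a perfect fifth below written, so transpose each written note down a perfect fifth.
D4 gives G3
Gb5 gives Cb5
A4 gives D4
B5 gives E5
D5 gives G4
Db4 gives Gb3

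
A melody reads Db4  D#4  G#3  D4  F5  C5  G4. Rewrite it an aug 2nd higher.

Db4: a second up reaches E, and 3 semitones makes it E4.
An augmented second up from D#4 gives E##4.
An augmented second up from G#3 gives A##3.
D4 up an augmented second is E#4.
F5 up an augmented second is G#5.
C5 up an augmented second is D#5.
An augmented second up from G4 gives A#4.

E4 E##4 A##3 E#4 G#5 D#5 A#4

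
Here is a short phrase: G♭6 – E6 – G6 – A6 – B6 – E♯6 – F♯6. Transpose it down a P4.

Db6 B5 D6 E6 F#6 B#5 C#6

A perfect fourth down from Gb6 gives Db6.
E6: a fourth down reaches B, and 5 semitones makes it B5.
A perfect fourth down from G6 gives D6.
A perfect fourth down from A6 gives E6.
A perfect fourth down from B6 gives F#6.
A perfect fourth down from E#6 gives B#5.
F#6 down a perfect fourth is C#6.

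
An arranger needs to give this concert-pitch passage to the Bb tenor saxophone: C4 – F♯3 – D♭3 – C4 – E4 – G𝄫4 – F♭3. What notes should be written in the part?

The Bb tenor saxophone sounds a major ninth below written, so the written part must be a major ninth above concert — transpose each note up.
C4 -> D5
F#3 -> G#4
Db3 -> Eb4
C4 -> D5
E4 -> F#5
Gbb4 -> Abb5
Fb3 -> Gb4

D5 G#4 Eb4 D5 F#5 Abb5 Gb4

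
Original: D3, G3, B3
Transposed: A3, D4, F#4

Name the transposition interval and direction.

up a perfect fifth

From D3 to A3 is 5 letter names — a fifth of some quality.
D3 to A3 is 7 semitones, which makes it a perfect fifth; the second version is higher, so the direction is up.
Checking another pair — B3 → F#4 — gives the same interval.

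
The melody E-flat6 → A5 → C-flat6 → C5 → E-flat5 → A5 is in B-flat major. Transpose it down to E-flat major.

B-flat major to E-flat major down is a perfect fifth, so every note moves down by that interval.
Eb6 to Ab5
A5 to D5
Cb6 to Fb5
C5 to F4
Eb5 to Ab4
A5 to D5

Ab5 D5 Fb5 F4 Ab4 D5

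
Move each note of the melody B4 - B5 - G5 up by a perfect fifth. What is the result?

B4: a fifth up reaches F, and 7 semitones makes it F#5.
B5: a fifth up reaches F, and 7 semitones makes it F#6.
G5: a fifth up reaches D, and 7 semitones makes it D6.

F#5 F#6 D6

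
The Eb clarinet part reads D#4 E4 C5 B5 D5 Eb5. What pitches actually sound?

F#4 G4 Eb5 D6 F5 Gb5

The Eb clarinet sounds a minor third above written, so transpose each written note up a minor third.
D#4 to F#4
E4 to G4
C5 to Eb5
B5 to D6
D5 to F5
Eb5 to Gb5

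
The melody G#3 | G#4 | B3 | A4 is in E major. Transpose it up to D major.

F#4 F#5 A4 G5

From E up to D is a minor seventh; apply that to each pitch.
G#3 gives F#4
G#4 gives F#5
B3 gives A4
A4 gives G5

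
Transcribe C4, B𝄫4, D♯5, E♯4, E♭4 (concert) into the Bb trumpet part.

The Bb trumpet sounds a major second below written, so the written part must be a major second above concert — transpose each note up.
C4 -> D4
Bbb4 -> Cb5
D#5 -> E#5
E#4 -> F##4
Eb4 -> F4

D4 Cb5 E#5 F##4 F4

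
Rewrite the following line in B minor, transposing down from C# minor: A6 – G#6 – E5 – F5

G6 F#6 D5 Eb5

From C# down to B is a major second; apply that to each pitch.
A6 becomes G6
G#6 becomes F#6
E5 becomes D5
F5 becomes Eb5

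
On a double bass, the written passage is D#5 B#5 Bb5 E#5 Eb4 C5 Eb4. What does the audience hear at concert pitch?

D#4 B#4 Bb4 E#4 Eb3 C4 Eb3

The double bass sounds a perfect octave below written, so transpose each written note down a perfect octave.
D#5 to D#4
B#5 to B#4
Bb5 to Bb4
E#5 to E#4
Eb4 to Eb3
C5 to C4
Eb4 to Eb3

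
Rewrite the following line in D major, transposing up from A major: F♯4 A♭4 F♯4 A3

B4 Db5 B4 D4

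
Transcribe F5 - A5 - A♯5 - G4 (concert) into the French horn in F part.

The French horn in F sounds a perfect fifth below written, so the written part must be a perfect fifth above concert — transpose each note up.
F5 gives C6
A5 gives E6
A#5 gives E#6
G4 gives D5

C6 E6 E#6 D5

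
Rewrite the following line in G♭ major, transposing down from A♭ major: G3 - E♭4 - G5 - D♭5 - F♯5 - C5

F3 Db4 F5 Cb5 E5 Bb4

A♭ major to G♭ major down is a major second, so every note moves down by that interval.
G3 -> F3
Eb4 -> Db4
G5 -> F5
Db5 -> Cb5
F#5 -> E5
C5 -> Bb4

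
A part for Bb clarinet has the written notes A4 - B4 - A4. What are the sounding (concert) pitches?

G4 A4 G4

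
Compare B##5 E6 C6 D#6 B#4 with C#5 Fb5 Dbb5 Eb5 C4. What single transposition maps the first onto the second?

From B##5 to C#5 is 7 letter names — a seventh of some quality.
C#5 to B##5 is 12 semitones, which makes it an augmented seventh; the second version is lower, so the direction is down.
Checking another pair — B#4 → C4 — gives the same interval.

down an augmented seventh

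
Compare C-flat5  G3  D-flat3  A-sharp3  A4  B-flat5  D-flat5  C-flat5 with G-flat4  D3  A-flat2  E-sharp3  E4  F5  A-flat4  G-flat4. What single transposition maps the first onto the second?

down a perfect fourth

From Cb5 to Gb4 is 4 letter names — a fourth of some quality.
Gb4 to Cb5 is 5 semitones, which makes it a perfect fourth; the second version is lower, so the direction is down.
Checking another pair — Cb5 → Gb4 — gives the same interval.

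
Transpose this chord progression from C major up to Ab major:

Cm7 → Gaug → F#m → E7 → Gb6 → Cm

Abm7 Ebaug Dm C7 Ebb6 Abm

C major up to Ab major is a minor sixth; each chord root moves by that interval while the quality stays the same.
Cm7: root C up a minor sixth → Ab, giving Abm7.
Gaug: root G up a minor sixth → Eb, giving Ebaug.
F#m: root F# up a minor sixth → D, giving Dm.
E7: root E up a minor sixth → C, giving C7.
Gb6: root Gb up a minor sixth → Ebb, giving Ebb6.
Cm: root C up a minor sixth → Ab, giving Abm.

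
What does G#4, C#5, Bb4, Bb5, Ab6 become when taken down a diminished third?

G#4: a third down reaches E, and 2 semitones makes it E##4.
A diminished third down from C#5 gives A##4.
Bb4 down a diminished third is G#4.
Bb5: a third down reaches G, and 2 semitones makes it G#5.
A diminished third down from Ab6 gives F#6.

E##4 A##4 G#4 G#5 F#6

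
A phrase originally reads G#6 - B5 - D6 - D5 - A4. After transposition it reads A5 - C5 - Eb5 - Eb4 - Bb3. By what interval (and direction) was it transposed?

Take the first pair: G#6 → A5. G to A spans 7 letter names, so the interval is some kind of seventh.
A5 to G#6 is 11 semitones, which makes it a major seventh; the second version is lower, so the direction is down.
Checking another pair — A4 → Bb3 — gives the same interval.

down a major seventh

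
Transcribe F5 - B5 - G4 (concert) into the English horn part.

The English horn sounds a perfect fifth below written, so the written part must be a perfect fifth above concert — transpose each note up.
F5 → C6
B5 → F#6
G4 → D5

C6 F#6 D5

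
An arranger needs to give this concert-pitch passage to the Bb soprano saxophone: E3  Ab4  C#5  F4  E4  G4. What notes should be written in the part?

Written C4 sounds as Bb3 on the Bb soprano saxophone, so concert pitches are written a major second up.
E3 to F#3
Ab4 to Bb4
C#5 to D#5
F4 to G4
E4 to F#4
G4 to A4

F#3 Bb4 D#5 G4 F#4 A4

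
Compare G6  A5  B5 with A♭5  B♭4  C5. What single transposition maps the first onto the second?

From G6 to Ab5 is 7 letter names — a seventh of some quality.
Ab5 to G6 is 11 semitones, which makes it a major seventh; the second version is lower, so the direction is down.
Checking another pair — B5 → C5 — gives the same interval.

down a major seventh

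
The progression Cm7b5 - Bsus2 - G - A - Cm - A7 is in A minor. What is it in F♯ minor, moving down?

A minor down to F♯ minor is a minor third; each chord root moves by that interval while the quality stays the same.
Cm7b5: root C down a minor third → A, giving Am7b5.
Bsus2: root B down a minor third → G#, giving G#sus2.
G: root G down a minor third → E, giving E.
A: root A down a minor third → F#, giving F#.
Cm: root C down a minor third → A, giving Am.
A7: root A down a minor third → F#, giving F#7.

Am7b5 G#sus2 E F# Am F#7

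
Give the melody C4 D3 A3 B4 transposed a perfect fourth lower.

G3 A2 E3 F#4

C4 down a perfect fourth is G3.
D3 down a perfect fourth is A2.
A3 down a perfect fourth is E3.
B4 down a perfect fourth is F#4.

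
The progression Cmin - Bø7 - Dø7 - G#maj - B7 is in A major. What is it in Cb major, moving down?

A major down to Cb major is an augmented sixth; each chord root moves by that interval while the quality stays the same.
Cmin: root C down an augmented sixth → Ebb, giving Ebbmin.
Bø7: root B down an augmented sixth → Db, giving Dbø7.
Dø7: root D down an augmented sixth → Fb, giving Fbø7.
G#maj: root G# down an augmented sixth → Bb, giving Bbmaj.
B7: root B down an augmented sixth → Db, giving Db7.

Ebbmin Dbø7 Fbø7 Bbmaj Db7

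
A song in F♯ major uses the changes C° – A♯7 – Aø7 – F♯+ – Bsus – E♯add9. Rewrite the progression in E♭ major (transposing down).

Bbb° G7 Gbø7 Eb+ Absus Dadd9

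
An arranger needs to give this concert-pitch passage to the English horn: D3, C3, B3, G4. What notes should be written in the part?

The English horn sounds a perfect fifth below written, so the written part must be a perfect fifth above concert — transpose each note up.
D3 gives A3
C3 gives G3
B3 gives F#4
G4 gives D5

A3 G3 F#4 D5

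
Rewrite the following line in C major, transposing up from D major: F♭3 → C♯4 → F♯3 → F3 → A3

Ebb4 B4 E4 Eb4 G4

From D up to C is a minor seventh; apply that to each pitch.
Fb3 becomes Ebb4
C#4 becomes B4
F#3 becomes E4
F3 becomes Eb4
A3 becomes G4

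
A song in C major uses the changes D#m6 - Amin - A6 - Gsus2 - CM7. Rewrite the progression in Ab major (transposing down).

Bm6 Fmin F6 Ebsus2 AbM7

C major down to Ab major is a major third; each chord root moves by that interval while the quality stays the same.
D#m6: root D# down a major third → B, giving Bm6.
Amin: root A down a major third → F, giving Fmin.
A6: root A down a major third → F, giving F6.
Gsus2: root G down a major third → Eb, giving Ebsus2.
CM7: root C down a major third → Ab, giving AbM7.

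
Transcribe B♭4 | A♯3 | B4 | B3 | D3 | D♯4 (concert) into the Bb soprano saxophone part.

Written C4 sounds as Bb3 on the Bb soprano saxophone, so concert pitches are written a major second up.
Bb4 to C5
A#3 to B#3
B4 to C#5
B3 to C#4
D3 to E3
D#4 to E#4

C5 B#3 C#5 C#4 E3 E#4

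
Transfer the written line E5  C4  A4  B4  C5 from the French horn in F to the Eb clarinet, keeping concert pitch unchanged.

F#4 D3 B3 C#4 D4

First find concert pitch: the French horn in F sounds a perfect fifth below written, so E5 C4 A4 B4 C5 sounds A4 F3 D4 E4 F4.
Then write for Eb clarinet: it sounds a minor third above written, so the part must be a minor third below concert.
A4 → F#4
F3 → D3
D4 → B3
E4 → C#4
F4 → D4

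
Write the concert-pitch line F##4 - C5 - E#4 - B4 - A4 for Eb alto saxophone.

D##5 A5 C##5 G#5 F#5

Written C4 sounds as Eb3 on the Eb alto saxophone, so concert pitches are written a major sixth up.
F##4 -> D##5
C5 -> A5
E#4 -> C##5
B4 -> G#5
A4 -> F#5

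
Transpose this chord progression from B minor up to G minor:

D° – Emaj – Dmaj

B minor up to G minor is a minor sixth; each chord root moves by that interval while the quality stays the same.
D°: root D up a minor sixth → Bb, giving Bb°.
Emaj: root E up a minor sixth → C, giving Cmaj.
Dmaj: root D up a minor sixth → Bb, giving Bbmaj.

Bb° Cmaj Bbmaj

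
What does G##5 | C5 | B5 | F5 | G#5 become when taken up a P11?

G##5 -> C##7
C5 -> F6
B5 -> E7
F5 -> Bb6
G#5 -> C#7

C##7 F6 E7 Bb6 C#7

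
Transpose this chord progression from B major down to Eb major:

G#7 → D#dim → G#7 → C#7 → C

B major down to Eb major is an augmented fifth; each chord root moves by that interval while the quality stays the same.
G#7: root G# down an augmented fifth → C, giving C7.
D#dim: root D# down an augmented fifth → G, giving Gdim.
G#7: root G# down an augmented fifth → C, giving C7.
C#7: root C# down an augmented fifth → F, giving F7.
C: root C down an augmented fifth → Fb, giving Fb.

C7 Gdim C7 F7 Fb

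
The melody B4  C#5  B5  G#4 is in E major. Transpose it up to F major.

C5 D5 C6 A4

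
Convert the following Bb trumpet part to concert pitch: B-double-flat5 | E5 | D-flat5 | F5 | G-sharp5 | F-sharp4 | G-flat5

Abb5 D5 Cb5 Eb5 F#5 E4 Fb5

Written C4 on the Bb trumpet sounds as Bb3, a major second lower; apply that shift to every note.
Bbb5 → Abb5
E5 → D5
Db5 → Cb5
F5 → Eb5
G#5 → F#5
F#4 → E4
Gb5 → Fb5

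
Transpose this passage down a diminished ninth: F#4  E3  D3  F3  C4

E##3 D##2 C##2 E#2 B#2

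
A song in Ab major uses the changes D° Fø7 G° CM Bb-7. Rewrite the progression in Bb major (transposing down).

E° Gø7 A° DM C-7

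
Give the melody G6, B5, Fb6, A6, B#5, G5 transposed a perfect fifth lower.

C6 E5 Bbb5 D6 E#5 C5

G6 down a perfect fifth is C6.
B5: a fifth down reaches E, and 7 semitones makes it E5.
A perfect fifth down from Fb6 gives Bbb5.
A perfect fifth down from A6 gives D6.
B#5 down a perfect fifth is E#5.
A perfect fifth down from G5 gives C5.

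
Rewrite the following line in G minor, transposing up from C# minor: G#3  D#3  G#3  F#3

D4 A3 D4 C4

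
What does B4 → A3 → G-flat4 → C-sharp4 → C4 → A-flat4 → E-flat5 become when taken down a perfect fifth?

E4 D3 Cb4 F#3 F3 Db4 Ab4

B4: a fifth down reaches E, and 7 semitones makes it E4.
A3 down a perfect fifth is D3.
A perfect fifth down from Gb4 gives Cb4.
C#4: a fifth down reaches F, and 7 semitones makes it F#3.
A perfect fifth down from C4 gives F3.
Ab4 down a perfect fifth is Db4.
Eb5: a fifth down reaches A, and 7 semitones makes it Ab4.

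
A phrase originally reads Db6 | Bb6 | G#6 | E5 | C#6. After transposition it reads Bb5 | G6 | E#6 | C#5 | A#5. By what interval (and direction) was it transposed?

down a minor third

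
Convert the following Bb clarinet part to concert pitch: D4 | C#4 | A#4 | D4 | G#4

The Bb clarinet sounds a major second below written, so transpose each written note down a major second.
D4 becomes C4
C#4 becomes B3
A#4 becomes G#4
D4 becomes C4
G#4 becomes F#4

C4 B3 G#4 C4 F#4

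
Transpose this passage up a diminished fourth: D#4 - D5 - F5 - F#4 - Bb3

G4 Gb5 Bbb5 Bb4 Ebb4

D#4 → G4
D5 → Gb5
F5 → Bbb5
F#4 → Bb4
Bb3 → Ebb4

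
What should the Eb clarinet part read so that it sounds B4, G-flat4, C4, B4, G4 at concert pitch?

Written C4 sounds as Eb4 on the Eb clarinet, so concert pitches are written a minor third down.
B4 → G#4
Gb4 → Eb4
C4 → A3
B4 → G#4
G4 → E4

G#4 Eb4 A3 G#4 E4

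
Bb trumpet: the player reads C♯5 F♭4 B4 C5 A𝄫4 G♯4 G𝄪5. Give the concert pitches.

Written C4 on the Bb trumpet sounds as Bb3, a major second lower; apply that shift to every note.
C#5 gives B4
Fb4 gives Ebb4
B4 gives A4
C5 gives Bb4
Abb4 gives Gbb4
G#4 gives F#4
G##5 gives F##5

B4 Ebb4 A4 Bb4 Gbb4 F#4 F##5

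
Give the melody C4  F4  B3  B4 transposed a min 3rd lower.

A3 D4 G#3 G#4

C4 down a minor third is A3.
F4: a third down reaches D, and 3 semitones makes it D4.
B3: a third down reaches G, and 3 semitones makes it G#3.
B4: a third down reaches G, and 3 semitones makes it G#4.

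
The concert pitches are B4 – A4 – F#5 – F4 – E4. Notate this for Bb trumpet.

The Bb trumpet sounds a major second below written, so the written part must be a major second above concert — transpose each note up.
B4 gives C#5
A4 gives B4
F#5 gives G#5
F4 gives G4
E4 gives F#4

C#5 B4 G#5 G4 F#4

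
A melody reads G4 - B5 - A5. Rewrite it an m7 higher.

A minor seventh up from G4 gives F5.
A minor seventh up from B5 gives A6.
A5 up a minor seventh is G6.

F5 A6 G6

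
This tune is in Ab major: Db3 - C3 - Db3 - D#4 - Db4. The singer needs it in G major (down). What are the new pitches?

Ab major to G major down is a minor second, so every note moves down by that interval.
Db3 to C3
C3 to B2
Db3 to C3
D#4 to C##4
Db4 to C4

C3 B2 C3 C##4 C4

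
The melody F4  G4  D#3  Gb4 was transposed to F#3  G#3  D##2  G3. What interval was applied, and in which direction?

down a diminished octave

Take the first pair: F4 → F#3. F to F spans 8 letter names, so the interval is some kind of octave.
F#3 to F4 is 11 semitones, which makes it a diminished octave; the second version is lower, so the direction is down.
Checking another pair — Gb4 → G3 — gives the same interval.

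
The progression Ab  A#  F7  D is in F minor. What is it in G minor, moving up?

Bb B# G7 E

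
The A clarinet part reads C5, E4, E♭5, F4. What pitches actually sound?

The A clarinet sounds a minor third below written, so transpose each written note down a minor third.
C5 gives A4
E4 gives C#4
Eb5 gives C5
F4 gives D4

A4 C#4 C5 D4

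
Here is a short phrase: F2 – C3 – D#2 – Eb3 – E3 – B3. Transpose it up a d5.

Cb3 Gb3 A2 Bbb3 Bb3 F4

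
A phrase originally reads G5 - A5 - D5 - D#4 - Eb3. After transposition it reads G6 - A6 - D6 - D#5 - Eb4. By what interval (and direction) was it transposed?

up a perfect octave

Take the first pair: G5 → G6. G to G spans 8 letter names, so the interval is some kind of octave.
G5 to G6 is 12 semitones, which makes it a perfect octave; the second version is higher, so the direction is up.
Checking another pair — Eb3 → Eb4 — gives the same interval.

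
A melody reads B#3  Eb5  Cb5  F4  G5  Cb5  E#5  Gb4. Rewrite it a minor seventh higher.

A#4 Db6 Bbb5 Eb5 F6 Bbb5 D#6 Fb5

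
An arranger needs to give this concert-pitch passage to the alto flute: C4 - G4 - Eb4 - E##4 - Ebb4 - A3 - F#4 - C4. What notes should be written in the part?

F4 C5 Ab4 A##4 Abb4 D4 B4 F4

The alto flute sounds a perfect fourth below written, so the written part must be a perfect fourth above concert — transpose each note up.
C4 gives F4
G4 gives C5
Eb4 gives Ab4
E##4 gives A##4
Ebb4 gives Abb4
A3 gives D4
F#4 gives B4
C4 gives F4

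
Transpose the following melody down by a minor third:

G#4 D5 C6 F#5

G#4 to E#4
D5 to B4
C6 to A5
F#5 to D#5

E#4 B4 A5 D#5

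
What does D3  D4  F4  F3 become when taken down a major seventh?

Eb2 Eb3 Gb3 Gb2

D3 to Eb2
D4 to Eb3
F4 to Gb3
F3 to Gb2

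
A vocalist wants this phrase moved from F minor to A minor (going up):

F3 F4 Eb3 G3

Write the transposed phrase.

A3 A4 G3 B3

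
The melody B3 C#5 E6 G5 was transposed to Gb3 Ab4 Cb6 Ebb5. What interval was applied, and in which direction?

down an augmented third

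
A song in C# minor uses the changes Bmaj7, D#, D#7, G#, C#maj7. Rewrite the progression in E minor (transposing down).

Dmaj7 F# F#7 B Emaj7

C# minor down to E minor is a major sixth; each chord root moves by that interval while the quality stays the same.
Bmaj7: root B down a major sixth → D, giving Dmaj7.
D#: root D# down a major sixth → F#, giving F#.
D#7: root D# down a major sixth → F#, giving F#7.
G#: root G# down a major sixth → B, giving B.
C#maj7: root C# down a major sixth → E, giving Emaj7.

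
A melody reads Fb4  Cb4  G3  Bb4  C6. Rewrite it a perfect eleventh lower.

Cb3 Gb2 D2 F3 G4

Fb4 to Cb3
Cb4 to Gb2
G3 to D2
Bb4 to F3
C6 to G4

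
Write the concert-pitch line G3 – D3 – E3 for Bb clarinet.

Written C4 sounds as Bb3 on the Bb clarinet, so concert pitches are written a major second up.
G3 -> A3
D3 -> E3
E3 -> F#3

A3 E3 F#3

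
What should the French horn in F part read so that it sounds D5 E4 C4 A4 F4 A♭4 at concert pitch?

A5 B4 G4 E5 C5 Eb5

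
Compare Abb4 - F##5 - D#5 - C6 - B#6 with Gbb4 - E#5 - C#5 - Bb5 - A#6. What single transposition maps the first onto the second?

down a major second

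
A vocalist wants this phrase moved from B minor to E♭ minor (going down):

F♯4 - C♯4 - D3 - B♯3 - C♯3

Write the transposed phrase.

Bb3 F3 Gb2 E3 F2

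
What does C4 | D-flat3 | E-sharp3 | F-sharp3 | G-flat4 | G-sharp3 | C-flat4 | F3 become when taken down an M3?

Ab3 Bbb2 C#3 D3 Ebb4 E3 Abb3 Db3

C4: a third down reaches A, and 4 semitones makes it Ab3.
Db3: a third down reaches B, and 4 semitones makes it Bbb2.
E#3: a third down reaches C, and 4 semitones makes it C#3.
A major third down from F#3 gives D3.
A major third down from Gb4 gives Ebb4.
A major third down from G#3 gives E3.
Cb4: a third down reaches A, and 4 semitones makes it Abb3.
F3: a third down reaches D, and 4 semitones makes it Db3.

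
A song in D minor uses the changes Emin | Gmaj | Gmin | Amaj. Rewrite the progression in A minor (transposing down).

Bmin Dmaj Dmin Emaj

D minor down to A minor is a perfect fourth; each chord root moves by that interval while the quality stays the same.
Emin: root E down a perfect fourth → B, giving Bmin.
Gmaj: root G down a perfect fourth → D, giving Dmaj.
Gmin: root G down a perfect fourth → D, giving Dmin.
Amaj: root A down a perfect fourth → E, giving Emaj.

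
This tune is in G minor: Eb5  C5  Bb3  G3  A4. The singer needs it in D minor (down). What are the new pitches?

Bb4 G4 F3 D3 E4

G minor to D minor down is a perfect fourth, so every note moves down by that interval.
Eb5 -> Bb4
C5 -> G4
Bb3 -> F3
G3 -> D3
A4 -> E4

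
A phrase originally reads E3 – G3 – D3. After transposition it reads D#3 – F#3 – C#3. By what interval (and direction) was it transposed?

down a minor second

From E3 to D#3 is 2 letter names — a second of some quality.
D#3 to E3 is 1 semitone, which makes it a minor second; the second version is lower, so the direction is down.
Checking another pair — D3 → C#3 — gives the same interval.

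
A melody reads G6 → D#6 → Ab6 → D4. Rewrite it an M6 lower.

G6: a sixth down reaches B, and 9 semitones makes it Bb5.
D#6: a sixth down reaches F, and 9 semitones makes it F#5.
A major sixth down from Ab6 gives Cb6.
A major sixth down from D4 gives F3.

Bb5 F#5 Cb6 F3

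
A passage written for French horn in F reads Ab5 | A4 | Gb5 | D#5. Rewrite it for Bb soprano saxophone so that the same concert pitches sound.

First find concert pitch: the French horn in F sounds a perfect fifth below written, so Ab5 A4 Gb5 D#5 sounds Db5 D4 Cb5 G#4.
Then write for Bb soprano saxophone: it sounds a major second below written, so the part must be a major second above concert.
Db5 → Eb5
D4 → E4
Cb5 → Db5
G#4 → A#4

Eb5 E4 Db5 A#4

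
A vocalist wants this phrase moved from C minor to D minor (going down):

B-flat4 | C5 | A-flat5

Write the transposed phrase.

C4 D4 Bb4

C minor to D minor down is a minor seventh, so every note moves down by that interval.
Bb4 gives C4
C5 gives D4
Ab5 gives Bb4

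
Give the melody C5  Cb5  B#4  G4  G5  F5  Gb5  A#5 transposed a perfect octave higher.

C6 Cb6 B#5 G5 G6 F6 Gb6 A#6

A perfect octave up from C5 gives C6.
Cb5 up a perfect octave is Cb6.
B#4 up a perfect octave is B#5.
G4: an octave up reaches G, and 12 semitones makes it G5.
G5 up a perfect octave is G6.
F5: an octave up reaches F, and 12 semitones makes it F6.
A perfect octave up from Gb5 gives Gb6.
A#5: an octave up reaches A, and 12 semitones makes it A#6.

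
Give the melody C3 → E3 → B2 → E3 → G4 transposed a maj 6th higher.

A3 C#4 G#3 C#4 E5

A major sixth up from C3 gives A3.
A major sixth up from E3 gives C#4.
B2: a sixth up reaches G, and 9 semitones makes it G#3.
E3: a sixth up reaches C, and 9 semitones makes it C#4.
G4 up a major sixth is E5.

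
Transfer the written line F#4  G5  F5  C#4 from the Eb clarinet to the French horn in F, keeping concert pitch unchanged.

E5 F6 Eb6 B4

First find concert pitch: the Eb clarinet sounds a minor third above written, so F#4 G5 F5 C#4 sounds A4 Bb5 Ab5 E4.
Then write for French horn in F: it sounds a perfect fifth below written, so the part must be a perfect fifth above concert.
A4 → E5
Bb5 → F6
Ab5 → Eb6
E4 → B4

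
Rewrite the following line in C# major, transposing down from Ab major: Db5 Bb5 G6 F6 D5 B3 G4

From Ab down to C# is a diminished sixth; apply that to each pitch.
Db5 -> F#4
Bb5 -> D#5
G6 -> B#5
F6 -> A#5
D5 -> F##4
B3 -> D##3
G4 -> B#3

F#4 D#5 B#5 A#5 F##4 D##3 B#3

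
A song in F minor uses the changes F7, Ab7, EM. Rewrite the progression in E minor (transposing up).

E7 G7 D#M

F minor up to E minor is a major seventh; each chord root moves by that interval while the quality stays the same.
F7: root F up a major seventh → E, giving E7.
Ab7: root Ab up a major seventh → G, giving G7.
EM: root E up a major seventh → D#, giving D#M.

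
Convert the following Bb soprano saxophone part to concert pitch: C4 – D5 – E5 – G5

Written C4 on the Bb soprano saxophone sounds as Bb3, a major second lower; apply that shift to every note.
C4 to Bb3
D5 to C5
E5 to D5
G5 to F5

Bb3 C5 D5 F5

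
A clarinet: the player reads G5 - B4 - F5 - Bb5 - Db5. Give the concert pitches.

E5 G#4 D5 G5 Bb4

Written C4 on the A clarinet sounds as A3, a minor third lower; apply that shift to every note.
G5 to E5
B4 to G#4
F5 to D5
Bb5 to G5
Db5 to Bb4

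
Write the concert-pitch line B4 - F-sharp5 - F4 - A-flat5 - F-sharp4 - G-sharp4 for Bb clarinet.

C#5 G#5 G4 Bb5 G#4 A#4

Written C4 sounds as Bb3 on the Bb clarinet, so concert pitches are written a major second up.
B4 → C#5
F#5 → G#5
F4 → G4
Ab5 → Bb5
F#4 → G#4
G#4 → A#4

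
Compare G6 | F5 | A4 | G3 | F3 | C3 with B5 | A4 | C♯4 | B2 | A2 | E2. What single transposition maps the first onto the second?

down a minor sixth

From G6 to B5 is 6 letter names — a sixth of some quality.
B5 to G6 is 8 semitones, which makes it a minor sixth; the second version is lower, so the direction is down.
Checking another pair — C3 → E2 — gives the same interval.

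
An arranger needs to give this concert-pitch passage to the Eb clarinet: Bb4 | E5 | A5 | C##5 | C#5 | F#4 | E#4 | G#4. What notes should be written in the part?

G4 C#5 F#5 A##4 A#4 D#4 C##4 E#4

The Eb clarinet sounds a minor third above written, so the written part must be a minor third below concert — transpose each note down.
Bb4 gives G4
E5 gives C#5
A5 gives F#5
C##5 gives A##4
C#5 gives A#4
F#4 gives D#4
E#4 gives C##4
G#4 gives E#4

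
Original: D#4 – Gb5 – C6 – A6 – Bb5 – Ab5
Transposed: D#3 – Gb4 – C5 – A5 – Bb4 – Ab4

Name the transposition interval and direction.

Take the first pair: D#4 → D#3. D to D spans 8 letter names, so the interval is some kind of octave.
D#3 to D#4 is 12 semitones, which makes it a perfect octave; the second version is lower, so the direction is down.
Checking another pair — Ab5 → Ab4 — gives the same interval.

down a perfect octave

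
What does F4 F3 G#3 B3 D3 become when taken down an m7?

F4 down a minor seventh is G3.
A minor seventh down from F3 gives G2.
A minor seventh down from G#3 gives A#2.
B3: a seventh down reaches C, and 10 semitones makes it C#3.
A minor seventh down from D3 gives E2.

G3 G2 A#2 C#3 E2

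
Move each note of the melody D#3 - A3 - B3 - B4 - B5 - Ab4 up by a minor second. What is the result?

E3 Bb3 C4 C5 C6 Bbb4

A minor second up from D#3 gives E3.
A minor second up from A3 gives Bb3.
B3 up a minor second is C4.
B4: a second up reaches C, and 1 semitone makes it C5.
A minor second up from B5 gives C6.
Ab4 up a minor second is Bbb4.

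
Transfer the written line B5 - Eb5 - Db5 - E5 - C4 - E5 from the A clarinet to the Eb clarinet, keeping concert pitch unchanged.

E#5 A4 G4 A#4 F#3 A#4

First find concert pitch: the A clarinet sounds a minor third below written, so B5 Eb5 Db5 E5 C4 E5 sounds G#5 C5 Bb4 C#5 A3 C#5.
Then write for Eb clarinet: it sounds a minor third above written, so the part must be a minor third below concert.
G#5 → E#5
C5 → A4
Bb4 → G4
C#5 → A#4
A3 → F#3
C#5 → A#4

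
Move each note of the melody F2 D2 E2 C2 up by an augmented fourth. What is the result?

B2 G#2 A#2 F#2

F2: a fourth up reaches B, and 6 semitones makes it B2.
D2 up an augmented fourth is G#2.
E2: a fourth up reaches A, and 6 semitones makes it A#2.
C2 up an augmented fourth is F#2.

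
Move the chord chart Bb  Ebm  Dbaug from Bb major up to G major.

Bb major up to G major is a major sixth; each chord root moves by that interval while the quality stays the same.
Bb: root Bb up a major sixth → G, giving G.
Ebm: root Eb up a major sixth → C, giving Cm.
Dbaug: root Db up a major sixth → Bb, giving Bbaug.

G Cm Bbaug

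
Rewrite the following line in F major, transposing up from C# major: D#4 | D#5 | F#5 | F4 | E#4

G4 G5 Bb5 Bbb4 A4

C# major to F major up is a diminished fourth, so every note moves up by that interval.
D#4 → G4
D#5 → G5
F#5 → Bb5
F4 → Bbb4
E#4 → A4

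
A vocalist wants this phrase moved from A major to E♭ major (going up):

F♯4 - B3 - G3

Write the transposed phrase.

From A up to E♭ is a diminished fifth; apply that to each pitch.
F#4 to C5
B3 to F4
G3 to Db4

C5 F4 Db4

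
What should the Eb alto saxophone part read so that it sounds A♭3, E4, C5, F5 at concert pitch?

F4 C#5 A5 D6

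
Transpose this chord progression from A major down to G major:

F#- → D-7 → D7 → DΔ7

E- C-7 C7 CΔ7

A major down to G major is a major second; each chord root moves by that interval while the quality stays the same.
F#-: root F# down a major second → E, giving E-.
D-7: root D down a major second → C, giving C-7.
D7: root D down a major second → C, giving C7.
DΔ7: root D down a major second → C, giving CΔ7.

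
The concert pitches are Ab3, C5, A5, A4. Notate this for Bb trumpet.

Written C4 sounds as Bb3 on the Bb trumpet, so concert pitches are written a major second up.
Ab3 to Bb3
C5 to D5
A5 to B5
A4 to B4

Bb3 D5 B5 B4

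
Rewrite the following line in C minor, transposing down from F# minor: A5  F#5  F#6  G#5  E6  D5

F# minor to C minor down is an augmented fourth, so every note moves down by that interval.
A5 -> Eb5
F#5 -> C5
F#6 -> C6
G#5 -> D5
E6 -> Bb5
D5 -> Ab4

Eb5 C5 C6 D5 Bb5 Ab4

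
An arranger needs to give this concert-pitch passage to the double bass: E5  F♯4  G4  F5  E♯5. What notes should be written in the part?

Written C4 sounds as C3 on the double bass, so concert pitches are written a perfect octave up.
E5 -> E6
F#4 -> F#5
G4 -> G5
F5 -> F6
E#5 -> E#6

E6 F#5 G5 F6 E#6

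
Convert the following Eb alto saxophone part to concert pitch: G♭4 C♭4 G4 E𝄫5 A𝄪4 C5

Written C4 on the Eb alto saxophone sounds as Eb3, a major sixth lower; apply that shift to every note.
Gb4 → Bbb3
Cb4 → Ebb3
G4 → Bb3
Ebb5 → Gbb4
A##4 → C##4
C5 → Eb4

Bbb3 Ebb3 Bb3 Gbb4 C##4 Eb4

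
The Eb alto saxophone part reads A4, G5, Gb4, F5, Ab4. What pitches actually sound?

C4 Bb4 Bbb3 Ab4 Cb4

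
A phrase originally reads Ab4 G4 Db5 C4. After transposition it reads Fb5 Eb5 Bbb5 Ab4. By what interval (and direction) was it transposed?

up a minor sixth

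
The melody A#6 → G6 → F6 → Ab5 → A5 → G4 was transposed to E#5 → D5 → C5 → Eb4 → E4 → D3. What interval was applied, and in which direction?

down a perfect eleventh

Take the first pair: A#6 → E#5. A to E spans 11 letter names, so the interval is some kind of eleventh.
E#5 to A#6 is 17 semitones, which makes it a perfect eleventh; the second version is lower, so the direction is down.
Checking another pair — G4 → D3 — gives the same interval.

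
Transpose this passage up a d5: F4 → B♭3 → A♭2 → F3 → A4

F4 to Cb5
Bb3 to Fb4
Ab2 to Ebb3
F3 to Cb4
A4 to Eb5

Cb5 Fb4 Ebb3 Cb4 Eb5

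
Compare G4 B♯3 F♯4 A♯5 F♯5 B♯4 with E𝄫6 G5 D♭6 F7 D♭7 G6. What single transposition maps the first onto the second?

From G4 to Ebb6 is 13 letter names — a thirteenth of some quality.
G4 to Ebb6 is 19 semitones, which makes it a diminished thirteenth; the second version is higher, so the direction is up.
Checking another pair — B#4 → G6 — gives the same interval.

up a diminished thirteenth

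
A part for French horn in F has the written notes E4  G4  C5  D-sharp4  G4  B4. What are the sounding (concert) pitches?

The French horn in F sounds a perfect fifth below written, so transpose each written note down a perfect fifth.
E4 -> A3
G4 -> C4
C5 -> F4
D#4 -> G#3
G4 -> C4
B4 -> E4

A3 C4 F4 G#3 C4 E4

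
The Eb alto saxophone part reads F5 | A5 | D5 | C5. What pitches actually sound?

Written C4 on the Eb alto saxophone sounds as Eb3, a major sixth lower; apply that shift to every note.
F5 to Ab4
A5 to C5
D5 to F4
C5 to Eb4

Ab4 C5 F4 Eb4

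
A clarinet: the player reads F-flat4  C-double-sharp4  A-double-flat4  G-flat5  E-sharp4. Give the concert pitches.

Db4 A##3 Fb4 Eb5 C##4

Written C4 on the A clarinet sounds as A3, a minor third lower; apply that shift to every note.
Fb4 becomes Db4
C##4 becomes A##3
Abb4 becomes Fb4
Gb5 becomes Eb5
E#4 becomes C##4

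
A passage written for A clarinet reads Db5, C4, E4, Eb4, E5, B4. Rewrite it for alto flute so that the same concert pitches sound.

Eb5 D4 F#4 F4 F#5 C#5

First find concert pitch: the A clarinet sounds a minor third below written, so Db5 C4 E4 Eb4 E5 B4 sounds Bb4 A3 C#4 C4 C#5 G#4.
Then write for alto flute: it sounds a perfect fourth below written, so the part must be a perfect fourth above concert.
Bb4 → Eb5
A3 → D4
C#4 → F#4
C4 → F4
C#5 → F#5
G#4 → C#5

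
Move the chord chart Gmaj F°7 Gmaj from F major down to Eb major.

Fmaj Eb°7 Fmaj

F major down to Eb major is a major second; each chord root moves by that interval while the quality stays the same.
Gmaj: root G down a major second → F, giving Fmaj.
F°7: root F down a major second → Eb, giving Eb°7.
Gmaj: root G down a major second → F, giving Fmaj.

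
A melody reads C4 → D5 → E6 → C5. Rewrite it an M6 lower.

Eb3 F4 G5 Eb4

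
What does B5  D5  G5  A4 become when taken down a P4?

F#5 A4 D5 E4

B5 gives F#5
D5 gives A4
G5 gives D5
A4 gives E4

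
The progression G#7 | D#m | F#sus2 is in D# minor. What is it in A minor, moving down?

D7 Am Csus2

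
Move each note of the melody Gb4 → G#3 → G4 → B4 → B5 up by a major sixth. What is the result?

Eb5 E#4 E5 G#5 G#6

Gb4 -> Eb5
G#3 -> E#4
G4 -> E5
B4 -> G#5
B5 -> G#6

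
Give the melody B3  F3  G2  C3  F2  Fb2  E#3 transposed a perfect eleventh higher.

A perfect eleventh up from B3 gives E5.
F3 up a perfect eleventh is Bb4.
G2 up a perfect eleventh is C4.
C3: an eleventh up reaches F, and 17 semitones makes it F4.
F2: an eleventh up reaches B, and 17 semitones makes it Bb3.
A perfect eleventh up from Fb2 gives Bbb3.
E#3: an eleventh up reaches A, and 17 semitones makes it A#4.

E5 Bb4 C4 F4 Bb3 Bbb3 A#4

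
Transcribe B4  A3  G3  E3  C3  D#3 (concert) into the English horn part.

F#5 E4 D4 B3 G3 A#3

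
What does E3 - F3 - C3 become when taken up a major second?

E3 -> F#3
F3 -> G3
C3 -> D3

F#3 G3 D3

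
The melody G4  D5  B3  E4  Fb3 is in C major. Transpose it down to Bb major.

C major to Bb major down is a major second, so every note moves down by that interval.
G4 -> F4
D5 -> C5
B3 -> A3
E4 -> D4
Fb3 -> Ebb3

F4 C5 A3 D4 Ebb3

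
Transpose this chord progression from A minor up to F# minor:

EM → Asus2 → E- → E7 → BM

C#M F#sus2 C#- C#7 G#M

A minor up to F# minor is a major sixth; each chord root moves by that interval while the quality stays the same.
EM: root E up a major sixth → C#, giving C#M.
Asus2: root A up a major sixth → F#, giving F#sus2.
E-: root E up a major sixth → C#, giving C#-.
E7: root E up a major sixth → C#, giving C#7.
BM: root B up a major sixth → G#, giving G#M.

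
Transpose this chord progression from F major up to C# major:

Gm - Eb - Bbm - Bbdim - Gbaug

D#m B F#m F#dim Daug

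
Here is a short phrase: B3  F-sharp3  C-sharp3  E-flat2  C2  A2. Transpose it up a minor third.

B3 → D4
F#3 → A3
C#3 → E3
Eb2 → Gb2
C2 → Eb2
A2 → C3

D4 A3 E3 Gb2 Eb2 C3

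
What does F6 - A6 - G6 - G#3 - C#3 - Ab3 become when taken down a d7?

F6 down a diminished seventh is G#5.
A6: a seventh down reaches B, and 9 semitones makes it B#5.
G6: a seventh down reaches A, and 9 semitones makes it A#5.
A diminished seventh down from G#3 gives A##2.
C#3 down a diminished seventh is D##2.
Ab3: a seventh down reaches B, and 9 semitones makes it B2.

G#5 B#5 A#5 A##2 D##2 B2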